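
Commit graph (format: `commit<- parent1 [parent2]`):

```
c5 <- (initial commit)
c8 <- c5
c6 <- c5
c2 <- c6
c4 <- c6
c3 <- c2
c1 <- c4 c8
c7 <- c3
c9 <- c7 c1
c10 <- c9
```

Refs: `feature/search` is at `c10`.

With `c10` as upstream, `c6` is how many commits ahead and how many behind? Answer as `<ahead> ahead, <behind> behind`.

0 ahead, 8 behind

Reachable from c6: {c5, c6}.
Reachable from c10: {c1, c10, c2, c3, c4, c5, c6, c7, c8, c9}.
Only in c6's history (ahead): {} — 0.
Only in c10's history (behind): {c1, c10, c2, c3, c4, c7, c8, c9} — 8.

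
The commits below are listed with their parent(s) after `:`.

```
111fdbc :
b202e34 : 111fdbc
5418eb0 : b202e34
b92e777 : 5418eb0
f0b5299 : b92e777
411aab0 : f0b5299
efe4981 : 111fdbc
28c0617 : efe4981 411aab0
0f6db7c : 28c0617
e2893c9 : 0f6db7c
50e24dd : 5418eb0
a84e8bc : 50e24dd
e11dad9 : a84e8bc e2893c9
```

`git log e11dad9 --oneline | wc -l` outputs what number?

13

Walking parent pointers from e11dad9: reachable set = {0f6db7c, 111fdbc, 28c0617, 411aab0, 50e24dd, 5418eb0, a84e8bc, b202e34, b92e777, e11dad9, e2893c9, efe4981, f0b5299}.
That is 13 commits.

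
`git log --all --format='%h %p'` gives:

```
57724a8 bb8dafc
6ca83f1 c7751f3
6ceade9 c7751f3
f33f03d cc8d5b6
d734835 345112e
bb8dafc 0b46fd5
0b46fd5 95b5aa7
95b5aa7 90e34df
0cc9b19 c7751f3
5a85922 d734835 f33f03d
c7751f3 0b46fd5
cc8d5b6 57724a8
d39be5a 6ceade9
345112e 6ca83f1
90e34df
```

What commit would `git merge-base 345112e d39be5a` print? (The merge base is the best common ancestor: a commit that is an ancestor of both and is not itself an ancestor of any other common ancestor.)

c7751f3

Ancestors of 345112e: {0b46fd5, 345112e, 6ca83f1, 90e34df, 95b5aa7, c7751f3}.
Ancestors of d39be5a: {0b46fd5, 6ceade9, 90e34df, 95b5aa7, c7751f3, d39be5a}.
Common ancestors: {0b46fd5, 90e34df, 95b5aa7, c7751f3}.
Among these, c7751f3 is not an ancestor of any other common ancestor — it is the merge base.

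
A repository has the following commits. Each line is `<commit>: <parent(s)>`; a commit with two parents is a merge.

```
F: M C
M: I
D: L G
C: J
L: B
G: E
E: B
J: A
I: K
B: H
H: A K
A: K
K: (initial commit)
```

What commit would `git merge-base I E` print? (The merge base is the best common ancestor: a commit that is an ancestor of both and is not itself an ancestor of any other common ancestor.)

Ancestors of I: {I, K}.
Ancestors of E: {A, B, E, H, K}.
Common ancestors: {K}.
The only common ancestor is K, so it is the merge base.

K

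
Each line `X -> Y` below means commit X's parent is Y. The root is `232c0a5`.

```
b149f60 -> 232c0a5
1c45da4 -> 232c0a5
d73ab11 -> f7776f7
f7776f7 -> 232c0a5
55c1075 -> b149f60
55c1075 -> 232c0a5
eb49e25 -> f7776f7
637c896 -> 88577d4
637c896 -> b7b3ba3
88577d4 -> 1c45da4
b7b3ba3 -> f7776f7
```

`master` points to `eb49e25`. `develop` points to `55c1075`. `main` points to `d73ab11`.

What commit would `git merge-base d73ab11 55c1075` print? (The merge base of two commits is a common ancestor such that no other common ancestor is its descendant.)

Ancestors of d73ab11: {232c0a5, d73ab11, f7776f7}.
Ancestors of 55c1075: {232c0a5, 55c1075, b149f60}.
Common ancestors: {232c0a5}.
The only common ancestor is 232c0a5, so it is the merge base.

232c0a5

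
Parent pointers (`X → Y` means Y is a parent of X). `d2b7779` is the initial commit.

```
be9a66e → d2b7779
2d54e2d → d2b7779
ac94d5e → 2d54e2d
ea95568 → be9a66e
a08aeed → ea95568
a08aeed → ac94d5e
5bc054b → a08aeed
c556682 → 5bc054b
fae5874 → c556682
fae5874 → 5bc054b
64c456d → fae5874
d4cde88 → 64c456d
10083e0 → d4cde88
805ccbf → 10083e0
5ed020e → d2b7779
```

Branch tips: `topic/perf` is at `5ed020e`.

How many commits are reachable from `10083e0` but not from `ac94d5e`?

Reachable from 10083e0: {10083e0, 2d54e2d, 5bc054b, 64c456d, a08aeed, ac94d5e, be9a66e, c556682, d2b7779, d4cde88, ea95568, fae5874}.
Reachable from ac94d5e: {2d54e2d, ac94d5e, d2b7779}.
In 10083e0's history but not ac94d5e's: {10083e0, 5bc054b, 64c456d, a08aeed, be9a66e, c556682, d4cde88, ea95568, fae5874} — 9 commits.

9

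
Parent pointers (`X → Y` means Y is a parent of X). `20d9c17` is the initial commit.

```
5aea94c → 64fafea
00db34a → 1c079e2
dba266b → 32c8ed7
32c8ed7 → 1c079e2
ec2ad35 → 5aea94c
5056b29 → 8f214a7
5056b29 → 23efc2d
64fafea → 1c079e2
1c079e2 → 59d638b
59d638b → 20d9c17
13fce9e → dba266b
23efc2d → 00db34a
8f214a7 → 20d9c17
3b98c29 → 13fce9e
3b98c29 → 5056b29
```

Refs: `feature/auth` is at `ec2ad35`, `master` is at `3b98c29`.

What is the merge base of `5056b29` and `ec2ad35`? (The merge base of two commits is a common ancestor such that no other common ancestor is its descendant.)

1c079e2

Ancestors of 5056b29: {00db34a, 1c079e2, 20d9c17, 23efc2d, 5056b29, 59d638b, 8f214a7}.
Ancestors of ec2ad35: {1c079e2, 20d9c17, 59d638b, 5aea94c, 64fafea, ec2ad35}.
Common ancestors: {1c079e2, 20d9c17, 59d638b}.
Among these, 1c079e2 is not an ancestor of any other common ancestor — it is the merge base.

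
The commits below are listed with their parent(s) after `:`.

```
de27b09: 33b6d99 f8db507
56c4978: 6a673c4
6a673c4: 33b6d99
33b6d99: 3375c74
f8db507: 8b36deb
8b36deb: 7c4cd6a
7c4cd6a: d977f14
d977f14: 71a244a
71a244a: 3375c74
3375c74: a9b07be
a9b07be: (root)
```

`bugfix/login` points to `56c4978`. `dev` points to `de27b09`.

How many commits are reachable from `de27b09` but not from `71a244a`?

Reachable from de27b09: {3375c74, 33b6d99, 71a244a, 7c4cd6a, 8b36deb, a9b07be, d977f14, de27b09, f8db507}.
Reachable from 71a244a: {3375c74, 71a244a, a9b07be}.
In de27b09's history but not 71a244a's: {33b6d99, 7c4cd6a, 8b36deb, d977f14, de27b09, f8db507} — 6 commits.

6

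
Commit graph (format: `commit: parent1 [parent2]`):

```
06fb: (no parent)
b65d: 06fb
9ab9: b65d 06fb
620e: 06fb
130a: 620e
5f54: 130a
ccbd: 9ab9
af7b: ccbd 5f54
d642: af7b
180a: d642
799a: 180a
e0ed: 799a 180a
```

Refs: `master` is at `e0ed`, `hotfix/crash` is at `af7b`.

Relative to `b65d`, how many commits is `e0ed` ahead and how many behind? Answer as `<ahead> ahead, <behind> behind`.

10 ahead, 0 behind

Reachable from e0ed: {06fb, 130a, 180a, 5f54, 620e, 799a, 9ab9, af7b, b65d, ccbd, d642, e0ed}.
Reachable from b65d: {06fb, b65d}.
Only in e0ed's history (ahead): {130a, 180a, 5f54, 620e, 799a, 9ab9, af7b, ccbd, d642, e0ed} — 10.
Only in b65d's history (behind): {} — 0.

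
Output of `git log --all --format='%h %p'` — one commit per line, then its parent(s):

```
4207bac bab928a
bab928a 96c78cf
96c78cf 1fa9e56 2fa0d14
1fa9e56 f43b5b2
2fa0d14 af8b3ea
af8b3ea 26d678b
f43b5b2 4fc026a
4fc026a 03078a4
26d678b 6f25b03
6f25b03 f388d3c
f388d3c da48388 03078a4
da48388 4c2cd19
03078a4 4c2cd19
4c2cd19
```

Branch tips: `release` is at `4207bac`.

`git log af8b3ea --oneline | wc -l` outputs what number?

Walking parent pointers from af8b3ea: reachable set = {03078a4, 26d678b, 4c2cd19, 6f25b03, af8b3ea, da48388, f388d3c}.
That is 7 commits.

7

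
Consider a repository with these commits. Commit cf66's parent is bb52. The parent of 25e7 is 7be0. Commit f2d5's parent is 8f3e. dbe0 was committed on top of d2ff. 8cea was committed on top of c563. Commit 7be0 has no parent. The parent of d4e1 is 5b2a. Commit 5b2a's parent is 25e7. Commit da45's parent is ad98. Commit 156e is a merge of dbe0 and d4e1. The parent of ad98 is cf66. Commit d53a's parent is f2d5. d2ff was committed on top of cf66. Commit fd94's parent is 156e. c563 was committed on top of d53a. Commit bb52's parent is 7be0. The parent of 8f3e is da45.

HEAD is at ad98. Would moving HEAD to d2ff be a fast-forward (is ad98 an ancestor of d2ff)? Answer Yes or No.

A fast-forward from ad98 to d2ff is possible iff ad98 is an ancestor of d2ff.
Ancestors of d2ff: {7be0, bb52, cf66, d2ff}.
ad98 is not among them, so fast-forward is not possible.

No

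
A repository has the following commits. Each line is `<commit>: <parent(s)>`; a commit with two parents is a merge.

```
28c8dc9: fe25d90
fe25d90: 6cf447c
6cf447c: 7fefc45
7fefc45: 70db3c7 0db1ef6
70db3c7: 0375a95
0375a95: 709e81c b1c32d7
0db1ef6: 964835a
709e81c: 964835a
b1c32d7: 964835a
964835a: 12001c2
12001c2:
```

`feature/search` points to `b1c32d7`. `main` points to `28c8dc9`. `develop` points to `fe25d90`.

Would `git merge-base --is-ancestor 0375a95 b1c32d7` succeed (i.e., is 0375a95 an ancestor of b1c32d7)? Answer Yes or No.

Ancestors of b1c32d7: {12001c2, 964835a, b1c32d7}.
0375a95 is not in that set, so it is not an ancestor of b1c32d7.

No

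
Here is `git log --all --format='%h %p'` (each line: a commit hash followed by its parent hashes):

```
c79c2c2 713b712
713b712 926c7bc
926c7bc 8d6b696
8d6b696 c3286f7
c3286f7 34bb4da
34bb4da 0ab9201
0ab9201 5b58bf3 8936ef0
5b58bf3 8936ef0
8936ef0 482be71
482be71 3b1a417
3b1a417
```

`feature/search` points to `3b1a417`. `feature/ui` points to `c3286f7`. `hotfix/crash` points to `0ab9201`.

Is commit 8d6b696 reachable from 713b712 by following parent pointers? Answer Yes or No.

Yes

Ancestors of 713b712 (commits reachable by following parents): {0ab9201, 34bb4da, 3b1a417, 482be71, 5b58bf3, 713b712, 8936ef0, 8d6b696, 926c7bc, c3286f7}.
8d6b696 is in that set, so it is an ancestor of 713b712.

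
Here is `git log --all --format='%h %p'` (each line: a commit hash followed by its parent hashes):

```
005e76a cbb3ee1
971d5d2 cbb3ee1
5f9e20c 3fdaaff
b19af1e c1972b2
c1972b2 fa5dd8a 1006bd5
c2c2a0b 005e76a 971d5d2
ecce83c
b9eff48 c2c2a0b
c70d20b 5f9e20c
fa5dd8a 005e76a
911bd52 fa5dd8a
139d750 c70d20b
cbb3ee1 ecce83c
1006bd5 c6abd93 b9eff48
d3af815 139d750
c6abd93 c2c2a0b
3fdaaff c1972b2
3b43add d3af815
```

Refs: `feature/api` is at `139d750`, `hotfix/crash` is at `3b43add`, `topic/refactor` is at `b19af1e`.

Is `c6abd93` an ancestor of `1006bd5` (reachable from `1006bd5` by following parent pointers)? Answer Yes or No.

Yes

Ancestors of 1006bd5 (commits reachable by following parents): {005e76a, 1006bd5, 971d5d2, b9eff48, c2c2a0b, c6abd93, cbb3ee1, ecce83c}.
c6abd93 is in that set, so it is an ancestor of 1006bd5.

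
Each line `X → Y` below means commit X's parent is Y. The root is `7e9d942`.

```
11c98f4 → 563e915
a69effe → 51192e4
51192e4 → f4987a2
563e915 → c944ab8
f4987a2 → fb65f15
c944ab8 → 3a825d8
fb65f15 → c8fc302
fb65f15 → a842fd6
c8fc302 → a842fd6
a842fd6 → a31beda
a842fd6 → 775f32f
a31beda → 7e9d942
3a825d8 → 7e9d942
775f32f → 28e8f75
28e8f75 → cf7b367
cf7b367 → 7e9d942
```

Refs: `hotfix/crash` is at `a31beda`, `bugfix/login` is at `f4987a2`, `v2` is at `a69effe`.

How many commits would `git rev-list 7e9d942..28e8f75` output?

2

Reachable from 28e8f75: {28e8f75, 7e9d942, cf7b367}.
Reachable from 7e9d942: {7e9d942}.
In 28e8f75's history but not 7e9d942's: {28e8f75, cf7b367} — 2 commits.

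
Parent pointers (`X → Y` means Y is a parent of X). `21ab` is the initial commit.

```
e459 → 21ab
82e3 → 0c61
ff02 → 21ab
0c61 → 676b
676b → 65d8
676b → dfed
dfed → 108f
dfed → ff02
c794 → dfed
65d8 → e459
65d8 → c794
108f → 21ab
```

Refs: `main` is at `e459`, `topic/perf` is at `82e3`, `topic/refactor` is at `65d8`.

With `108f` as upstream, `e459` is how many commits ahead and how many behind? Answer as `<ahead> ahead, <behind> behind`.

Reachable from e459: {21ab, e459}.
Reachable from 108f: {108f, 21ab}.
Only in e459's history (ahead): {e459} — 1.
Only in 108f's history (behind): {108f} — 1.

1 ahead, 1 behind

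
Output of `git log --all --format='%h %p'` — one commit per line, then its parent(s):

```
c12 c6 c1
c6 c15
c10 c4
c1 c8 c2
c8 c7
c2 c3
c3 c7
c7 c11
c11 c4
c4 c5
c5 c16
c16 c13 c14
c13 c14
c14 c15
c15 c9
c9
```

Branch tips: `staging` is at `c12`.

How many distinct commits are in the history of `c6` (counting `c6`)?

Walking parent pointers from c6: reachable set = {c15, c6, c9}.
That is 3 commits.

3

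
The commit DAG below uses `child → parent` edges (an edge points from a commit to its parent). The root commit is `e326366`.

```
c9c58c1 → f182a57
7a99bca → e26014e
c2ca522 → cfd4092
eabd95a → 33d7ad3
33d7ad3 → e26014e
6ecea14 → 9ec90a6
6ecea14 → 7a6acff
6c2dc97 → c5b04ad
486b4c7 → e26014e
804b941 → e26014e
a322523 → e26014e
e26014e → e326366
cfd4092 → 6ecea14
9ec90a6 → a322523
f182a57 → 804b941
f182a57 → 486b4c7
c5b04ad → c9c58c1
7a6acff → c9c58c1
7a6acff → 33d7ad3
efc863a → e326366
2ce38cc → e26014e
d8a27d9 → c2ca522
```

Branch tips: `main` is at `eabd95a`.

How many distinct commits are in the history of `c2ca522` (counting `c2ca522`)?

Walking parent pointers from c2ca522: reachable set = {33d7ad3, 486b4c7, 6ecea14, 7a6acff, 804b941, 9ec90a6, a322523, c2ca522, c9c58c1, cfd4092, e26014e, e326366, f182a57}.
That is 13 commits.

13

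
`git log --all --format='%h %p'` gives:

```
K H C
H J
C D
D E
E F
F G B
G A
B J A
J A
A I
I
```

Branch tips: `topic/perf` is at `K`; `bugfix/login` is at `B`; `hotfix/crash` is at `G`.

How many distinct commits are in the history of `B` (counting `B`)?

4

Walking parent pointers from B: reachable set = {A, B, I, J}.
That is 4 commits.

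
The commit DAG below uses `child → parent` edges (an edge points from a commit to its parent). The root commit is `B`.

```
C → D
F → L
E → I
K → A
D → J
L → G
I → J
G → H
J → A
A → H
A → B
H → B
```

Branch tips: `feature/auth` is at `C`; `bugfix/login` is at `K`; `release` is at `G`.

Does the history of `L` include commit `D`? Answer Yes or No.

Ancestors of L: {B, G, H, L}.
D is not in that set, so it is not an ancestor of L.

No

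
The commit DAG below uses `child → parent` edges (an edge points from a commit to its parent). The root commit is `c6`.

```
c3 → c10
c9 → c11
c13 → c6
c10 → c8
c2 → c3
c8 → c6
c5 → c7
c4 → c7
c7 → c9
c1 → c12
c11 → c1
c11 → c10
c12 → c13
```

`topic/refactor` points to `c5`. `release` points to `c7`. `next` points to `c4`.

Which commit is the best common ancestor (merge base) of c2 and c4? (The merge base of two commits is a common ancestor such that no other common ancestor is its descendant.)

c10

Ancestors of c2: {c10, c2, c3, c6, c8}.
Ancestors of c4: {c1, c10, c11, c12, c13, c4, c6, c7, c8, c9}.
Common ancestors: {c10, c6, c8}.
Among these, c10 is not an ancestor of any other common ancestor — it is the merge base.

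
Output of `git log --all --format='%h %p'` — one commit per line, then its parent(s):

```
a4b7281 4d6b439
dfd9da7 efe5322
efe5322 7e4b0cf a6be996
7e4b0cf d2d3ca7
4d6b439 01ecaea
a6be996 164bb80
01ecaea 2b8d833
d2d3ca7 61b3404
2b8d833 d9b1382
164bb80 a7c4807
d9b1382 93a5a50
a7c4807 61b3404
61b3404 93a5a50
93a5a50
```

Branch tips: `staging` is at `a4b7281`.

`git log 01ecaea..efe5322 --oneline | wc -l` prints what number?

7

Reachable from efe5322: {164bb80, 61b3404, 7e4b0cf, 93a5a50, a6be996, a7c4807, d2d3ca7, efe5322}.
Reachable from 01ecaea: {01ecaea, 2b8d833, 93a5a50, d9b1382}.
In efe5322's history but not 01ecaea's: {164bb80, 61b3404, 7e4b0cf, a6be996, a7c4807, d2d3ca7, efe5322} — 7 commits.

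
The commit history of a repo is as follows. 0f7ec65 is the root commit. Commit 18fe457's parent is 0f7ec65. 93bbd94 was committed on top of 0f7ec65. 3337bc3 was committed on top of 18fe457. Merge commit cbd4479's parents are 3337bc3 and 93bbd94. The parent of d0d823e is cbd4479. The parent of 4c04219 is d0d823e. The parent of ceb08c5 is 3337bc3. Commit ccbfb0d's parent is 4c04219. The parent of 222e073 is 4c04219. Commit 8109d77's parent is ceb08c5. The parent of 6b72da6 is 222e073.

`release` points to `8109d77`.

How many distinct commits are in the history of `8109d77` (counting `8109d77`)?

Walking parent pointers from 8109d77: reachable set = {0f7ec65, 18fe457, 3337bc3, 8109d77, ceb08c5}.
That is 5 commits.

5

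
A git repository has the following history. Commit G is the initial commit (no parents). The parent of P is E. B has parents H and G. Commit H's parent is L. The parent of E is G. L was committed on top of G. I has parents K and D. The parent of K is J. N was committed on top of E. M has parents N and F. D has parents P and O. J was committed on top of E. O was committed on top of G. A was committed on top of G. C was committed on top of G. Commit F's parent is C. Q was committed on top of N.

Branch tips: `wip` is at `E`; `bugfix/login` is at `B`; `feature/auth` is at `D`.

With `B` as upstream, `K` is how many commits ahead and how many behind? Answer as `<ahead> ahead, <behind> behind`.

3 ahead, 3 behind

Reachable from K: {E, G, J, K}.
Reachable from B: {B, G, H, L}.
Only in K's history (ahead): {E, J, K} — 3.
Only in B's history (behind): {B, H, L} — 3.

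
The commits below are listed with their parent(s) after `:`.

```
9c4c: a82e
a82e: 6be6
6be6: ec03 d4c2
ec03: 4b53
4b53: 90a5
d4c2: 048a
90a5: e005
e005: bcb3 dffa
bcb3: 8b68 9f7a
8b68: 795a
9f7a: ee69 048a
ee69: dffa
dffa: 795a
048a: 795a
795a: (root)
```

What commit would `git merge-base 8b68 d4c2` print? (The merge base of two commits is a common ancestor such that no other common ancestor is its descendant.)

Ancestors of 8b68: {795a, 8b68}.
Ancestors of d4c2: {048a, 795a, d4c2}.
Common ancestors: {795a}.
The only common ancestor is 795a, so it is the merge base.

795a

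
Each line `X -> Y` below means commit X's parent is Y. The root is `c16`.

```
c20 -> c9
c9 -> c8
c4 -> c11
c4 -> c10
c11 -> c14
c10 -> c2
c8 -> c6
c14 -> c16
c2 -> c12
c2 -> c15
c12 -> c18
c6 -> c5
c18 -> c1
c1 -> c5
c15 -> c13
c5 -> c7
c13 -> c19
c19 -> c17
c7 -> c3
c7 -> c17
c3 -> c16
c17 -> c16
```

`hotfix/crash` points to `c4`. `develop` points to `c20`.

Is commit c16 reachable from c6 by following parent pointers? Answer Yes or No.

Yes

Ancestors of c6 (commits reachable by following parents): {c16, c17, c3, c5, c6, c7}.
c16 is in that set, so it is an ancestor of c6.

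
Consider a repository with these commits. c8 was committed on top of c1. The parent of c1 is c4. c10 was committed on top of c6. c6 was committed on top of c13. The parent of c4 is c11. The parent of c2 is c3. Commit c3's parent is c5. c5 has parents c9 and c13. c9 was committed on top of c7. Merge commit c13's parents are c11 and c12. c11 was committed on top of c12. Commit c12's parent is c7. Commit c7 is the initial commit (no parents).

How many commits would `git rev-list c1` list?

5

Walking parent pointers from c1: reachable set = {c1, c11, c12, c4, c7}.
That is 5 commits.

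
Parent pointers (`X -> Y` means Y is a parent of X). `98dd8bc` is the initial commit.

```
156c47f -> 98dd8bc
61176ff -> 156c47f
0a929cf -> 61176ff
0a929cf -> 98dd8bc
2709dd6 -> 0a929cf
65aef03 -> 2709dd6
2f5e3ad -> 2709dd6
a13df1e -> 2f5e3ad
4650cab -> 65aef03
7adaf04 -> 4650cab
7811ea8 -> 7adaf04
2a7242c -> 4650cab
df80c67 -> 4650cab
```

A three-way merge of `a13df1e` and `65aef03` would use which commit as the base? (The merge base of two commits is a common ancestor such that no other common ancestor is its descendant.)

2709dd6

Ancestors of a13df1e: {0a929cf, 156c47f, 2709dd6, 2f5e3ad, 61176ff, 98dd8bc, a13df1e}.
Ancestors of 65aef03: {0a929cf, 156c47f, 2709dd6, 61176ff, 65aef03, 98dd8bc}.
Common ancestors: {0a929cf, 156c47f, 2709dd6, 61176ff, 98dd8bc}.
Among these, 2709dd6 is not an ancestor of any other common ancestor — it is the merge base.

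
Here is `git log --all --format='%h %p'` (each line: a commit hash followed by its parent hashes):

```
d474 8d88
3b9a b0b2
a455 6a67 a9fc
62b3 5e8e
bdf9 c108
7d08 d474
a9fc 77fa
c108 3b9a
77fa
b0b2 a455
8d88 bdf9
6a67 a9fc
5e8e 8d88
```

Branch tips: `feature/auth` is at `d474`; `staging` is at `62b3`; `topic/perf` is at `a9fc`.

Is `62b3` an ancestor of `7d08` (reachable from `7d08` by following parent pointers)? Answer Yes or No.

Ancestors of 7d08: {3b9a, 6a67, 77fa, 7d08, 8d88, a455, a9fc, b0b2, bdf9, c108, d474}.
62b3 is not in that set, so it is not an ancestor of 7d08.

No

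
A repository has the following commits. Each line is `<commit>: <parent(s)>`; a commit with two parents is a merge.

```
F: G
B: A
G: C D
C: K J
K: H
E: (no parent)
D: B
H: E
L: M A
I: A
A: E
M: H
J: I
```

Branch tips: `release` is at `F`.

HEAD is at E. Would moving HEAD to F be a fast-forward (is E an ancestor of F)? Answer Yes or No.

Yes

A fast-forward from E to F is possible iff E is an ancestor of F.
Ancestors of F: {A, B, C, D, E, F, G, H, I, J, K}.
E is among them, so fast-forward is possible.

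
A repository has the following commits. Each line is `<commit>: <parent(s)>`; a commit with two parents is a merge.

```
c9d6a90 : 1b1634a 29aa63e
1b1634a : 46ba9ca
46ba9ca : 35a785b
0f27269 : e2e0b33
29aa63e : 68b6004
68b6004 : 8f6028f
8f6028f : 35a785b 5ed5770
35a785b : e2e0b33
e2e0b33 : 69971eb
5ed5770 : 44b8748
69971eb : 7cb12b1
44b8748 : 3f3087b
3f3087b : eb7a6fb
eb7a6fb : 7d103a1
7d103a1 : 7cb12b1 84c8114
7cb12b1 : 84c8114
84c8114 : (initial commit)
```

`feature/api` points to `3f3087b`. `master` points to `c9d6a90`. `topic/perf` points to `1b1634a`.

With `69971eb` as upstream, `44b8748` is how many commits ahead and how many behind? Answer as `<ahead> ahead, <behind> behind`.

Reachable from 44b8748: {3f3087b, 44b8748, 7cb12b1, 7d103a1, 84c8114, eb7a6fb}.
Reachable from 69971eb: {69971eb, 7cb12b1, 84c8114}.
Only in 44b8748's history (ahead): {3f3087b, 44b8748, 7d103a1, eb7a6fb} — 4.
Only in 69971eb's history (behind): {69971eb} — 1.

4 ahead, 1 behind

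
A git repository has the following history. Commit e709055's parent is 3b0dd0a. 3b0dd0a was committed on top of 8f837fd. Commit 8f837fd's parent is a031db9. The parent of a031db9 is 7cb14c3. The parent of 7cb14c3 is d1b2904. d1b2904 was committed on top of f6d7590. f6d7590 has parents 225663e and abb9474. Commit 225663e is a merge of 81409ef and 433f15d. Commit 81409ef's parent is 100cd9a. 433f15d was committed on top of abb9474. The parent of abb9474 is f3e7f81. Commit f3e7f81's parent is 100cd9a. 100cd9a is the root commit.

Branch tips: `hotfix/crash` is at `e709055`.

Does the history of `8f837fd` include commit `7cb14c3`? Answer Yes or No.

Ancestors of 8f837fd (commits reachable by following parents): {100cd9a, 225663e, 433f15d, 7cb14c3, 81409ef, 8f837fd, a031db9, abb9474, d1b2904, f3e7f81, f6d7590}.
7cb14c3 is in that set, so it is an ancestor of 8f837fd.

Yes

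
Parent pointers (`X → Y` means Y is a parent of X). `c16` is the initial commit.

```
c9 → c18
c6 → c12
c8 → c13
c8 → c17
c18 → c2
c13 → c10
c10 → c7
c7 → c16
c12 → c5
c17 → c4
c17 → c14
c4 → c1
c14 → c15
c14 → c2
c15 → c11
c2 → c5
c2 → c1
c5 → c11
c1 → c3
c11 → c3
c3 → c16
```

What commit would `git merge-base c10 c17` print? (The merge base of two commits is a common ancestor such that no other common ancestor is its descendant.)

c16

Ancestors of c10: {c10, c16, c7}.
Ancestors of c17: {c1, c11, c14, c15, c16, c17, c2, c3, c4, c5}.
Common ancestors: {c16}.
The only common ancestor is c16, so it is the merge base.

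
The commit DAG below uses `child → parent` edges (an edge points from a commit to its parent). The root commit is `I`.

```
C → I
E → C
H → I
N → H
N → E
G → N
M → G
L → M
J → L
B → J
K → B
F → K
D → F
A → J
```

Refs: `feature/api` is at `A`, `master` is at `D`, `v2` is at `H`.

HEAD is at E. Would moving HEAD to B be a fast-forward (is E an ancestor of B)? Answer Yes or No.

A fast-forward from E to B is possible iff E is an ancestor of B.
Ancestors of B: {B, C, E, G, H, I, J, L, M, N}.
E is among them, so fast-forward is possible.

Yes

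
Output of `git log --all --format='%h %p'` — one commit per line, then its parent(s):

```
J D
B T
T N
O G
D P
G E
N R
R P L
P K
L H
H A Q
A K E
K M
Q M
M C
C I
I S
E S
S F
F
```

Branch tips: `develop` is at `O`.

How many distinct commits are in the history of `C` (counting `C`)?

4

Walking parent pointers from C: reachable set = {C, F, I, S}.
That is 4 commits.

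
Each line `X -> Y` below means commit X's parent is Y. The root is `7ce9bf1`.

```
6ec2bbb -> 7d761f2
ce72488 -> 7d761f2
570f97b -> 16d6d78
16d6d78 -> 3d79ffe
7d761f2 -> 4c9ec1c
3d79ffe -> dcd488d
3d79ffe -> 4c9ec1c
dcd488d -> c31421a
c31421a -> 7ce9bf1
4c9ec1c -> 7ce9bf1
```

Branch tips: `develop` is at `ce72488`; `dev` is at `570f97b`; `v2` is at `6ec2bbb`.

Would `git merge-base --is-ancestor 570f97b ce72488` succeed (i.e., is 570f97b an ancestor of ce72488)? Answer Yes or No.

No

Ancestors of ce72488: {4c9ec1c, 7ce9bf1, 7d761f2, ce72488}.
570f97b is not in that set, so it is not an ancestor of ce72488.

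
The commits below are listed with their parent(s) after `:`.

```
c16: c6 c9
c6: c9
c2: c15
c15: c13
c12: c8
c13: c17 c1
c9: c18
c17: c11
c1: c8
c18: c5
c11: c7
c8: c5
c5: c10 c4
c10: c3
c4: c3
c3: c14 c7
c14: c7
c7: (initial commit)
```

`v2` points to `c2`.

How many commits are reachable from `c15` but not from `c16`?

6

Reachable from c15: {c1, c10, c11, c13, c14, c15, c17, c3, c4, c5, c7, c8}.
Reachable from c16: {c10, c14, c16, c18, c3, c4, c5, c6, c7, c9}.
In c15's history but not c16's: {c1, c11, c13, c15, c17, c8} — 6 commits.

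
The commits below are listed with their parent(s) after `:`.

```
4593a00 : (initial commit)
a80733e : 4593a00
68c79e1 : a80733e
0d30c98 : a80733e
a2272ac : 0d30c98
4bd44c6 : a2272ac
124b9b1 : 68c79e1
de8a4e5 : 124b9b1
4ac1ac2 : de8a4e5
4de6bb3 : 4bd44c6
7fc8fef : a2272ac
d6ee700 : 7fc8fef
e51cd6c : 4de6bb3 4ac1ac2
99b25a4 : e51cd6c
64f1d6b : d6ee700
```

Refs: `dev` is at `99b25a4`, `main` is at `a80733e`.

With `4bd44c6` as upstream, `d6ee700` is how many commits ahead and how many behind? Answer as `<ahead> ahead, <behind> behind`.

Reachable from d6ee700: {0d30c98, 4593a00, 7fc8fef, a2272ac, a80733e, d6ee700}.
Reachable from 4bd44c6: {0d30c98, 4593a00, 4bd44c6, a2272ac, a80733e}.
Only in d6ee700's history (ahead): {7fc8fef, d6ee700} — 2.
Only in 4bd44c6's history (behind): {4bd44c6} — 1.

2 ahead, 1 behind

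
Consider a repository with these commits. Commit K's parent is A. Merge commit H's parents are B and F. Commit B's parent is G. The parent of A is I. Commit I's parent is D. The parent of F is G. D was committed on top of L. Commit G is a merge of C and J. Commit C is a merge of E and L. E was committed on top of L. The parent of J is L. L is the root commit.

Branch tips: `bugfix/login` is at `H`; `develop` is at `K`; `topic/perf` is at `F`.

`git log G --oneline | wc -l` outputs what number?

5

Walking parent pointers from G: reachable set = {C, E, G, J, L}.
That is 5 commits.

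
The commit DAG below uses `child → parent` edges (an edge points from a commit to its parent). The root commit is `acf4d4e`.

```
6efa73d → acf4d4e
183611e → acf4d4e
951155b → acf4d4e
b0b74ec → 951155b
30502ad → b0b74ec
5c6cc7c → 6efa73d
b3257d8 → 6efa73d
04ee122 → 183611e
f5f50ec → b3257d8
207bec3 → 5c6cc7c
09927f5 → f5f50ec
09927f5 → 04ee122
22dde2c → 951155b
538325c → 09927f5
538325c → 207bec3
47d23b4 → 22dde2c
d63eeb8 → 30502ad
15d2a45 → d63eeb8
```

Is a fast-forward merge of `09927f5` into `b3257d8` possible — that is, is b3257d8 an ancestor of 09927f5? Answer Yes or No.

A fast-forward from b3257d8 to 09927f5 is possible iff b3257d8 is an ancestor of 09927f5.
Ancestors of 09927f5: {04ee122, 09927f5, 183611e, 6efa73d, acf4d4e, b3257d8, f5f50ec}.
b3257d8 is among them, so fast-forward is possible.

Yes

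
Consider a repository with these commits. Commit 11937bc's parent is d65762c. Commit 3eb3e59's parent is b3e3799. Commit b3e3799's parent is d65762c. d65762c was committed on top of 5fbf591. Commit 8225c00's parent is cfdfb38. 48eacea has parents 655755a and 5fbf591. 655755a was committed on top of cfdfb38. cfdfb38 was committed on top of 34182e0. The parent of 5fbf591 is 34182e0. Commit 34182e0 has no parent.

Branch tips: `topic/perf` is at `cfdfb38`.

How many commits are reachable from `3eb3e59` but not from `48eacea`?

Reachable from 3eb3e59: {34182e0, 3eb3e59, 5fbf591, b3e3799, d65762c}.
Reachable from 48eacea: {34182e0, 48eacea, 5fbf591, 655755a, cfdfb38}.
In 3eb3e59's history but not 48eacea's: {3eb3e59, b3e3799, d65762c} — 3 commits.

3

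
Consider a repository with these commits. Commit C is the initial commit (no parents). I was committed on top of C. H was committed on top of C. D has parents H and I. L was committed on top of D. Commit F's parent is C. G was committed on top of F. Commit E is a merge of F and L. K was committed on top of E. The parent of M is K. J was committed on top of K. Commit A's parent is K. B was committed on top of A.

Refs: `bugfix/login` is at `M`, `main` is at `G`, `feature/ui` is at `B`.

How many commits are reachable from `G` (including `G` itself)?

Walking parent pointers from G: reachable set = {C, F, G}.
That is 3 commits.

3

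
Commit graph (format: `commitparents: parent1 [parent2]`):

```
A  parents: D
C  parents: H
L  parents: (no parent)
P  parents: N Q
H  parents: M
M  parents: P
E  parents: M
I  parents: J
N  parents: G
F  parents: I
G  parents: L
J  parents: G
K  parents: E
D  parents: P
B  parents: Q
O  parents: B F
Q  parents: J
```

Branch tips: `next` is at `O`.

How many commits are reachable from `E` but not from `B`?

4

Reachable from E: {E, G, J, L, M, N, P, Q}.
Reachable from B: {B, G, J, L, Q}.
In E's history but not B's: {E, M, N, P} — 4 commits.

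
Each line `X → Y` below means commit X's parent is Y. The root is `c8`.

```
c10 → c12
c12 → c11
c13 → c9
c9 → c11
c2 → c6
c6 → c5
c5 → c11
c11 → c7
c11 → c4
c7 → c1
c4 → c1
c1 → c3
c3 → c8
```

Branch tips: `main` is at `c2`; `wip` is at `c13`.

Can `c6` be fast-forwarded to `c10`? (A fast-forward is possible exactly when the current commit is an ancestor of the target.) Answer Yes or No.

A fast-forward from c6 to c10 is possible iff c6 is an ancestor of c10.
Ancestors of c10: {c1, c10, c11, c12, c3, c4, c7, c8}.
c6 is not among them, so fast-forward is not possible.

No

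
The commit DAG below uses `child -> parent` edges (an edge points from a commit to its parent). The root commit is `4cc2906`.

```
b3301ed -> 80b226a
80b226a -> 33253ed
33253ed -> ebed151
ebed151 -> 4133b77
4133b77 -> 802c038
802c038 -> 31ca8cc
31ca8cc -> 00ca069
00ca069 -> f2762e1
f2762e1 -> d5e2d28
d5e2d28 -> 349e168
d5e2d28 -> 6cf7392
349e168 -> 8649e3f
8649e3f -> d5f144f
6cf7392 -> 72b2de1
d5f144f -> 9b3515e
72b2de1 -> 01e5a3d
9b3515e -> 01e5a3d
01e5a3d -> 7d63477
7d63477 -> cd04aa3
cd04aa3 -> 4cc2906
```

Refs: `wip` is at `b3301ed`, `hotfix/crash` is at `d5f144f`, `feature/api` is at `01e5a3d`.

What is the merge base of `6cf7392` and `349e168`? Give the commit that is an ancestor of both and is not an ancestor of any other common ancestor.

01e5a3d

Ancestors of 6cf7392: {01e5a3d, 4cc2906, 6cf7392, 72b2de1, 7d63477, cd04aa3}.
Ancestors of 349e168: {01e5a3d, 349e168, 4cc2906, 7d63477, 8649e3f, 9b3515e, cd04aa3, d5f144f}.
Common ancestors: {01e5a3d, 4cc2906, 7d63477, cd04aa3}.
Among these, 01e5a3d is not an ancestor of any other common ancestor — it is the merge base.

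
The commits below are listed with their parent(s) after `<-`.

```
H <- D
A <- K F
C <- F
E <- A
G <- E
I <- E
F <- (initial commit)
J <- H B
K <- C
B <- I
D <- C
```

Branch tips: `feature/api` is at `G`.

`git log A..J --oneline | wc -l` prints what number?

Reachable from J: {A, B, C, D, E, F, H, I, J, K}.
Reachable from A: {A, C, F, K}.
In J's history but not A's: {B, D, E, H, I, J} — 6 commits.

6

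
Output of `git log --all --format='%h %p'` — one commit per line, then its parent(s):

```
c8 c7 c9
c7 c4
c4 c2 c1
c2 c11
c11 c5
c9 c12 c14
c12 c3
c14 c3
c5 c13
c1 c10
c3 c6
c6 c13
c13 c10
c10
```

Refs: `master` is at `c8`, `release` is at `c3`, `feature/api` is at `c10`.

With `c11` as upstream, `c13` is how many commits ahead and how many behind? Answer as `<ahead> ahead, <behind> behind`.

Reachable from c13: {c10, c13}.
Reachable from c11: {c10, c11, c13, c5}.
Only in c13's history (ahead): {} — 0.
Only in c11's history (behind): {c11, c5} — 2.

0 ahead, 2 behind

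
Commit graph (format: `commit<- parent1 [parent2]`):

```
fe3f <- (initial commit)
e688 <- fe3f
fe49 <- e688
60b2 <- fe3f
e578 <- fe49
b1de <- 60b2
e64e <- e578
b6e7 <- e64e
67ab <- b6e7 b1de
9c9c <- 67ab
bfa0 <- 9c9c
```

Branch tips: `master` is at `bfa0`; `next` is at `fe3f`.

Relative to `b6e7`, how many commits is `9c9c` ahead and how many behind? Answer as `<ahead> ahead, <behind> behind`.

4 ahead, 0 behind

Reachable from 9c9c: {60b2, 67ab, 9c9c, b1de, b6e7, e578, e64e, e688, fe3f, fe49}.
Reachable from b6e7: {b6e7, e578, e64e, e688, fe3f, fe49}.
Only in 9c9c's history (ahead): {60b2, 67ab, 9c9c, b1de} — 4.
Only in b6e7's history (behind): {} — 0.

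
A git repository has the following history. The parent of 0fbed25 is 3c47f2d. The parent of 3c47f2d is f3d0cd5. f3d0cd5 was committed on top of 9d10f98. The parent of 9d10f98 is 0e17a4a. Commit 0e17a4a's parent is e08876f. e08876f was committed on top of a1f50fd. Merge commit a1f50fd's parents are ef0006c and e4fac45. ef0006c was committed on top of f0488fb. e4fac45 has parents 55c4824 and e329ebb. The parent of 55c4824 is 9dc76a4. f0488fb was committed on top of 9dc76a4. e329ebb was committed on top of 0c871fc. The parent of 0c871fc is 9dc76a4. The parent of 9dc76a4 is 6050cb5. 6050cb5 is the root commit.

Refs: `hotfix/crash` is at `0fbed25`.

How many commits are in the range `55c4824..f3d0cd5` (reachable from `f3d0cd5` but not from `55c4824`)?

Reachable from f3d0cd5: {0c871fc, 0e17a4a, 55c4824, 6050cb5, 9d10f98, 9dc76a4, a1f50fd, e08876f, e329ebb, e4fac45, ef0006c, f0488fb, f3d0cd5}.
Reachable from 55c4824: {55c4824, 6050cb5, 9dc76a4}.
In f3d0cd5's history but not 55c4824's: {0c871fc, 0e17a4a, 9d10f98, a1f50fd, e08876f, e329ebb, e4fac45, ef0006c, f0488fb, f3d0cd5} — 10 commits.

10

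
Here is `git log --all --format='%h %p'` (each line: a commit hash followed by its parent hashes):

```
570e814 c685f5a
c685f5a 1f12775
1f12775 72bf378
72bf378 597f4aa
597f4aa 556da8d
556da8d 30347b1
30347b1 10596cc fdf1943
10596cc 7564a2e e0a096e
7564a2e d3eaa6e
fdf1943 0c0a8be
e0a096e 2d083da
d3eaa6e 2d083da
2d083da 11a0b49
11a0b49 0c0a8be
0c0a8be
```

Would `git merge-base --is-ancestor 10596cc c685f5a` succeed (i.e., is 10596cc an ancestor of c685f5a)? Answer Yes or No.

Yes

Ancestors of c685f5a (commits reachable by following parents): {0c0a8be, 10596cc, 11a0b49, 1f12775, 2d083da, 30347b1, 556da8d, 597f4aa, 72bf378, 7564a2e, c685f5a, d3eaa6e, e0a096e, fdf1943}.
10596cc is in that set, so it is an ancestor of c685f5a.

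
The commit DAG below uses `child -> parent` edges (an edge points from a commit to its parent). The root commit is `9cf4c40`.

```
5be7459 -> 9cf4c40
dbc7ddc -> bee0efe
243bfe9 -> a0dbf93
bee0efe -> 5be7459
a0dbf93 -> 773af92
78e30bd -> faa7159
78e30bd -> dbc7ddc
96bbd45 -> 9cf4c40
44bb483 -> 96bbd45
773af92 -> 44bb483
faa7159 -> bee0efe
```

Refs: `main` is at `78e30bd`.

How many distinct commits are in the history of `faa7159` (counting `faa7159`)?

Walking parent pointers from faa7159: reachable set = {5be7459, 9cf4c40, bee0efe, faa7159}.
That is 4 commits.

4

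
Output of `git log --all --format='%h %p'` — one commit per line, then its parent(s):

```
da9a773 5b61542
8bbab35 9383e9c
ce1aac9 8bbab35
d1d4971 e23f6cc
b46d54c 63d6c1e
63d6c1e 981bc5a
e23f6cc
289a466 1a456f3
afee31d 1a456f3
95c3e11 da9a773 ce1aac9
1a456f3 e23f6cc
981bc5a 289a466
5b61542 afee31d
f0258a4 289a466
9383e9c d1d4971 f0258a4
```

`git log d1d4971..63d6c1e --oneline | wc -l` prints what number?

Reachable from 63d6c1e: {1a456f3, 289a466, 63d6c1e, 981bc5a, e23f6cc}.
Reachable from d1d4971: {d1d4971, e23f6cc}.
In 63d6c1e's history but not d1d4971's: {1a456f3, 289a466, 63d6c1e, 981bc5a} — 4 commits.

4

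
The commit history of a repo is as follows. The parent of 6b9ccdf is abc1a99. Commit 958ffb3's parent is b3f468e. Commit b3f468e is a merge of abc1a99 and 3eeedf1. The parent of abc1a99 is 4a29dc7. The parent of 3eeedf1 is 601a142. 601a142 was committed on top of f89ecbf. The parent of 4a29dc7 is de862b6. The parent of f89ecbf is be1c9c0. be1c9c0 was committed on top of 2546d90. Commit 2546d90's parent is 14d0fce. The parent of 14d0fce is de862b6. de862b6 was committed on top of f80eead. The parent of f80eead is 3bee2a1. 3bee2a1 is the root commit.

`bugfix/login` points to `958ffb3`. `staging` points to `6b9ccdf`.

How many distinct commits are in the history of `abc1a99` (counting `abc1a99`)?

Walking parent pointers from abc1a99: reachable set = {3bee2a1, 4a29dc7, abc1a99, de862b6, f80eead}.
That is 5 commits.

5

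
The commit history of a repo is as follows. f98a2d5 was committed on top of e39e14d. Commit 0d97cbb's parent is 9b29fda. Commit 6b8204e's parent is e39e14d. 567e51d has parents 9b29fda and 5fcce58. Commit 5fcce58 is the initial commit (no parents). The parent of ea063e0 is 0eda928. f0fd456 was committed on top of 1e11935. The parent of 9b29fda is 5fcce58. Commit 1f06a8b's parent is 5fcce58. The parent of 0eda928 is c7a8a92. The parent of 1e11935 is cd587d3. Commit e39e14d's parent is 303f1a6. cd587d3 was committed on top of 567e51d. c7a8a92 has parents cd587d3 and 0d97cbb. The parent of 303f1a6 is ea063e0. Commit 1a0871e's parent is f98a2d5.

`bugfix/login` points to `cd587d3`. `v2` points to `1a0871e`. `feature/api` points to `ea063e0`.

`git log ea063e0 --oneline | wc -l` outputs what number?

Walking parent pointers from ea063e0: reachable set = {0d97cbb, 0eda928, 567e51d, 5fcce58, 9b29fda, c7a8a92, cd587d3, ea063e0}.
That is 8 commits.

8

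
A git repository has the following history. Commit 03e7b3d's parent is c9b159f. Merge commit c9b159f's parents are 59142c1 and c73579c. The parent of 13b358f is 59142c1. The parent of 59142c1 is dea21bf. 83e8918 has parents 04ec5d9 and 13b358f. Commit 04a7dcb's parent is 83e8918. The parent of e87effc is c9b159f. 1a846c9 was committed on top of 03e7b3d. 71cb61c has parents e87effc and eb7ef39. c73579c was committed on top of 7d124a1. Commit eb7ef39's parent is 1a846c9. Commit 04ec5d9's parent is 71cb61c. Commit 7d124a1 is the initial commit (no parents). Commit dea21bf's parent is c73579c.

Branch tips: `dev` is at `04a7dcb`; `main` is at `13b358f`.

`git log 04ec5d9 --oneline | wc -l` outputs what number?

11

Walking parent pointers from 04ec5d9: reachable set = {03e7b3d, 04ec5d9, 1a846c9, 59142c1, 71cb61c, 7d124a1, c73579c, c9b159f, dea21bf, e87effc, eb7ef39}.
That is 11 commits.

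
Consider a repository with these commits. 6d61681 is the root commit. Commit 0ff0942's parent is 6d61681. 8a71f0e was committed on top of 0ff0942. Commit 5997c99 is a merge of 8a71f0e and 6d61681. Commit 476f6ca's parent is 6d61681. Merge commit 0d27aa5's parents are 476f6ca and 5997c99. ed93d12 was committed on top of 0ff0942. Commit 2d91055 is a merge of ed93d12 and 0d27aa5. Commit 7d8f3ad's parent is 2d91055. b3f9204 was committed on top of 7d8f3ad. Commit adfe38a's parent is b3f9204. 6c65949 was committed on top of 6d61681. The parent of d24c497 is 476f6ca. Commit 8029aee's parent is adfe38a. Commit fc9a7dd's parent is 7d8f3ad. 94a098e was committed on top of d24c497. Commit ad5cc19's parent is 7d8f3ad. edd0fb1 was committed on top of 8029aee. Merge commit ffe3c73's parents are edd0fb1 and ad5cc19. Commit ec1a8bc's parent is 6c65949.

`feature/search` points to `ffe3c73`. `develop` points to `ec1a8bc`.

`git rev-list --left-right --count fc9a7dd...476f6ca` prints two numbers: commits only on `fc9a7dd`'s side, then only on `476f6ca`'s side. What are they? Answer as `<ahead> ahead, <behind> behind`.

Reachable from fc9a7dd: {0d27aa5, 0ff0942, 2d91055, 476f6ca, 5997c99, 6d61681, 7d8f3ad, 8a71f0e, ed93d12, fc9a7dd}.
Reachable from 476f6ca: {476f6ca, 6d61681}.
Only in fc9a7dd's history (ahead): {0d27aa5, 0ff0942, 2d91055, 5997c99, 7d8f3ad, 8a71f0e, ed93d12, fc9a7dd} — 8.
Only in 476f6ca's history (behind): {} — 0.

8 ahead, 0 behind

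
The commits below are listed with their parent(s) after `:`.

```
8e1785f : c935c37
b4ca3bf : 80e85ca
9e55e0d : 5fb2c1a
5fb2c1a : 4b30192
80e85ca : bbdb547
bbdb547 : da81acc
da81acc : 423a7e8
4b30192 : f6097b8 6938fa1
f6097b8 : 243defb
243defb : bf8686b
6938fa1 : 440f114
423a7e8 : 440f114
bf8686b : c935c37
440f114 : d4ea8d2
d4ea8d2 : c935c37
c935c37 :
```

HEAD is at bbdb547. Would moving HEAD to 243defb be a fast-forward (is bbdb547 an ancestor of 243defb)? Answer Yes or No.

No

A fast-forward from bbdb547 to 243defb is possible iff bbdb547 is an ancestor of 243defb.
Ancestors of 243defb: {243defb, bf8686b, c935c37}.
bbdb547 is not among them, so fast-forward is not possible.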